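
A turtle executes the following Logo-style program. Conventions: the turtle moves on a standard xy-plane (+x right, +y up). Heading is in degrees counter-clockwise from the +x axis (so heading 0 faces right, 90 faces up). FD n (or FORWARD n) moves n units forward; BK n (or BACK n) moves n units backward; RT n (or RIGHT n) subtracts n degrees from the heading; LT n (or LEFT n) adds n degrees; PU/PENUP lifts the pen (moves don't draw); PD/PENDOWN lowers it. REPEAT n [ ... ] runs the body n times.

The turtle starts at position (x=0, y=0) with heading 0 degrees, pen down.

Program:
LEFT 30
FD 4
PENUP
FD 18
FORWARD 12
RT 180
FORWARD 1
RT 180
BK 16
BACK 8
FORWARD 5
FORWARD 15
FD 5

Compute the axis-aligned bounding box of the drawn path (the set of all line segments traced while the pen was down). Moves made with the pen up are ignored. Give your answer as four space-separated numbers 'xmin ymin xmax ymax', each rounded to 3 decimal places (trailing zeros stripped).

Executing turtle program step by step:
Start: pos=(0,0), heading=0, pen down
LT 30: heading 0 -> 30
FD 4: (0,0) -> (3.464,2) [heading=30, draw]
PU: pen up
FD 18: (3.464,2) -> (19.053,11) [heading=30, move]
FD 12: (19.053,11) -> (29.445,17) [heading=30, move]
RT 180: heading 30 -> 210
FD 1: (29.445,17) -> (28.579,16.5) [heading=210, move]
RT 180: heading 210 -> 30
BK 16: (28.579,16.5) -> (14.722,8.5) [heading=30, move]
BK 8: (14.722,8.5) -> (7.794,4.5) [heading=30, move]
FD 5: (7.794,4.5) -> (12.124,7) [heading=30, move]
FD 15: (12.124,7) -> (25.115,14.5) [heading=30, move]
FD 5: (25.115,14.5) -> (29.445,17) [heading=30, move]
Final: pos=(29.445,17), heading=30, 1 segment(s) drawn

Segment endpoints: x in {0, 3.464}, y in {0, 2}
xmin=0, ymin=0, xmax=3.464, ymax=2

Answer: 0 0 3.464 2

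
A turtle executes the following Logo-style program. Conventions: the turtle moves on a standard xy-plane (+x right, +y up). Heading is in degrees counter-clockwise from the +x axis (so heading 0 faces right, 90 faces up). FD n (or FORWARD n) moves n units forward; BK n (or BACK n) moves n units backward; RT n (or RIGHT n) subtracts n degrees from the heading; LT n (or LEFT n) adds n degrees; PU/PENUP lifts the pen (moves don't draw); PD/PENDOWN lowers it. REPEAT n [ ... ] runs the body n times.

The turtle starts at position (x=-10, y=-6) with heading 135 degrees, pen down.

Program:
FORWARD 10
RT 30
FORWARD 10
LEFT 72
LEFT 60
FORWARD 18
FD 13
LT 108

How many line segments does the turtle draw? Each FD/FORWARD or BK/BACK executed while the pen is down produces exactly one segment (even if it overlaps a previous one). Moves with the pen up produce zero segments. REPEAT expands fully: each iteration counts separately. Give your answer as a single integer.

Answer: 4

Derivation:
Executing turtle program step by step:
Start: pos=(-10,-6), heading=135, pen down
FD 10: (-10,-6) -> (-17.071,1.071) [heading=135, draw]
RT 30: heading 135 -> 105
FD 10: (-17.071,1.071) -> (-19.659,10.73) [heading=105, draw]
LT 72: heading 105 -> 177
LT 60: heading 177 -> 237
FD 18: (-19.659,10.73) -> (-29.463,-4.366) [heading=237, draw]
FD 13: (-29.463,-4.366) -> (-36.543,-15.268) [heading=237, draw]
LT 108: heading 237 -> 345
Final: pos=(-36.543,-15.268), heading=345, 4 segment(s) drawn
Segments drawn: 4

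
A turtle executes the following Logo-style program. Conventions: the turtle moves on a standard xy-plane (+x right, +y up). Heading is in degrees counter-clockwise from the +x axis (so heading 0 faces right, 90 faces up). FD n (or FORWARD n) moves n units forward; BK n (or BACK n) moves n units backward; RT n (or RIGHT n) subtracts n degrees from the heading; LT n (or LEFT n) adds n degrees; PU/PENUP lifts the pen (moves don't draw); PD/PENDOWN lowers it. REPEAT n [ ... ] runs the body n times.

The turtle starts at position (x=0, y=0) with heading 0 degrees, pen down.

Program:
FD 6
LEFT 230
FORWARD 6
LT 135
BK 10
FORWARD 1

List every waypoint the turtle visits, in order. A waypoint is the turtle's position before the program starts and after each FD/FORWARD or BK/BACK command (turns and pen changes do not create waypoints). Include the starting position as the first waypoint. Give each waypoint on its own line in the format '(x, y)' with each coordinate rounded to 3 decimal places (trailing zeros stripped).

Executing turtle program step by step:
Start: pos=(0,0), heading=0, pen down
FD 6: (0,0) -> (6,0) [heading=0, draw]
LT 230: heading 0 -> 230
FD 6: (6,0) -> (2.143,-4.596) [heading=230, draw]
LT 135: heading 230 -> 5
BK 10: (2.143,-4.596) -> (-7.819,-5.468) [heading=5, draw]
FD 1: (-7.819,-5.468) -> (-6.822,-5.381) [heading=5, draw]
Final: pos=(-6.822,-5.381), heading=5, 4 segment(s) drawn
Waypoints (5 total):
(0, 0)
(6, 0)
(2.143, -4.596)
(-7.819, -5.468)
(-6.822, -5.381)

Answer: (0, 0)
(6, 0)
(2.143, -4.596)
(-7.819, -5.468)
(-6.822, -5.381)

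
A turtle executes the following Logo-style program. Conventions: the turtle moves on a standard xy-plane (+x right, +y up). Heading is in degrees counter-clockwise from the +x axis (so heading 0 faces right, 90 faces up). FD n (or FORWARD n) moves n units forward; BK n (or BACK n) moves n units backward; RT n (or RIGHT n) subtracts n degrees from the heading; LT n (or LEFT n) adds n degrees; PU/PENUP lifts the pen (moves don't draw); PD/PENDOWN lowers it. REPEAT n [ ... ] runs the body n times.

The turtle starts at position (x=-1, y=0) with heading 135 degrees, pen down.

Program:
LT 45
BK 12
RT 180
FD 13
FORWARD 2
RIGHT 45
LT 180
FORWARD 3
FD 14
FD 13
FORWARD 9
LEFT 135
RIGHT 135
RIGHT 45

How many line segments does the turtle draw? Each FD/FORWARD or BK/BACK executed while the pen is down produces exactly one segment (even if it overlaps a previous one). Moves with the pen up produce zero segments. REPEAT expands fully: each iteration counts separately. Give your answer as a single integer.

Answer: 7

Derivation:
Executing turtle program step by step:
Start: pos=(-1,0), heading=135, pen down
LT 45: heading 135 -> 180
BK 12: (-1,0) -> (11,0) [heading=180, draw]
RT 180: heading 180 -> 0
FD 13: (11,0) -> (24,0) [heading=0, draw]
FD 2: (24,0) -> (26,0) [heading=0, draw]
RT 45: heading 0 -> 315
LT 180: heading 315 -> 135
FD 3: (26,0) -> (23.879,2.121) [heading=135, draw]
FD 14: (23.879,2.121) -> (13.979,12.021) [heading=135, draw]
FD 13: (13.979,12.021) -> (4.787,21.213) [heading=135, draw]
FD 9: (4.787,21.213) -> (-1.577,27.577) [heading=135, draw]
LT 135: heading 135 -> 270
RT 135: heading 270 -> 135
RT 45: heading 135 -> 90
Final: pos=(-1.577,27.577), heading=90, 7 segment(s) drawn
Segments drawn: 7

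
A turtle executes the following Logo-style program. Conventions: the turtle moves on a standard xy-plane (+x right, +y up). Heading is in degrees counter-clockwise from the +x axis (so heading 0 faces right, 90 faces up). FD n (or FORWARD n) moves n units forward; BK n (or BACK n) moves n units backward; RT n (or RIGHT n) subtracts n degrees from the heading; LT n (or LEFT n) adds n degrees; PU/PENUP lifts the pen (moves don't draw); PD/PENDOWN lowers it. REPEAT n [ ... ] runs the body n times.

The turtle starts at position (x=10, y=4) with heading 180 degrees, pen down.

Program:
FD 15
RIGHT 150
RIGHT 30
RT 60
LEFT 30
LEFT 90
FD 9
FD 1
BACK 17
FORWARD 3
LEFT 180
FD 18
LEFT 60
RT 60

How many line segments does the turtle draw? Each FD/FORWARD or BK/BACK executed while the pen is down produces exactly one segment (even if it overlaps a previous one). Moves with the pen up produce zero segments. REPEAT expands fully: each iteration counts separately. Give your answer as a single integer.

Answer: 6

Derivation:
Executing turtle program step by step:
Start: pos=(10,4), heading=180, pen down
FD 15: (10,4) -> (-5,4) [heading=180, draw]
RT 150: heading 180 -> 30
RT 30: heading 30 -> 0
RT 60: heading 0 -> 300
LT 30: heading 300 -> 330
LT 90: heading 330 -> 60
FD 9: (-5,4) -> (-0.5,11.794) [heading=60, draw]
FD 1: (-0.5,11.794) -> (0,12.66) [heading=60, draw]
BK 17: (0,12.66) -> (-8.5,-2.062) [heading=60, draw]
FD 3: (-8.5,-2.062) -> (-7,0.536) [heading=60, draw]
LT 180: heading 60 -> 240
FD 18: (-7,0.536) -> (-16,-15.053) [heading=240, draw]
LT 60: heading 240 -> 300
RT 60: heading 300 -> 240
Final: pos=(-16,-15.053), heading=240, 6 segment(s) drawn
Segments drawn: 6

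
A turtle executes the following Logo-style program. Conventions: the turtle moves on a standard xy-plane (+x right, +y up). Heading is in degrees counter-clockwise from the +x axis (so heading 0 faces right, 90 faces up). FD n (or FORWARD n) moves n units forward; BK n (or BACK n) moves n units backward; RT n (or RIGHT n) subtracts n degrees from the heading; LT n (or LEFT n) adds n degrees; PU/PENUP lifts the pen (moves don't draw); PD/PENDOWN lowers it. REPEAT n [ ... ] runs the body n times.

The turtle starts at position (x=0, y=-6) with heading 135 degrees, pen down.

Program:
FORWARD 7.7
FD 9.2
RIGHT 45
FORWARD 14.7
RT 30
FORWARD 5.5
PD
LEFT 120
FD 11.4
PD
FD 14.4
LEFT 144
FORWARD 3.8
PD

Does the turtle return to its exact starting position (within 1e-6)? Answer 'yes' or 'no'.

Answer: no

Derivation:
Executing turtle program step by step:
Start: pos=(0,-6), heading=135, pen down
FD 7.7: (0,-6) -> (-5.445,-0.555) [heading=135, draw]
FD 9.2: (-5.445,-0.555) -> (-11.95,5.95) [heading=135, draw]
RT 45: heading 135 -> 90
FD 14.7: (-11.95,5.95) -> (-11.95,20.65) [heading=90, draw]
RT 30: heading 90 -> 60
FD 5.5: (-11.95,20.65) -> (-9.2,25.413) [heading=60, draw]
PD: pen down
LT 120: heading 60 -> 180
FD 11.4: (-9.2,25.413) -> (-20.6,25.413) [heading=180, draw]
PD: pen down
FD 14.4: (-20.6,25.413) -> (-35,25.413) [heading=180, draw]
LT 144: heading 180 -> 324
FD 3.8: (-35,25.413) -> (-31.926,23.18) [heading=324, draw]
PD: pen down
Final: pos=(-31.926,23.18), heading=324, 7 segment(s) drawn

Start position: (0, -6)
Final position: (-31.926, 23.18)
Distance = 43.252; >= 1e-6 -> NOT closed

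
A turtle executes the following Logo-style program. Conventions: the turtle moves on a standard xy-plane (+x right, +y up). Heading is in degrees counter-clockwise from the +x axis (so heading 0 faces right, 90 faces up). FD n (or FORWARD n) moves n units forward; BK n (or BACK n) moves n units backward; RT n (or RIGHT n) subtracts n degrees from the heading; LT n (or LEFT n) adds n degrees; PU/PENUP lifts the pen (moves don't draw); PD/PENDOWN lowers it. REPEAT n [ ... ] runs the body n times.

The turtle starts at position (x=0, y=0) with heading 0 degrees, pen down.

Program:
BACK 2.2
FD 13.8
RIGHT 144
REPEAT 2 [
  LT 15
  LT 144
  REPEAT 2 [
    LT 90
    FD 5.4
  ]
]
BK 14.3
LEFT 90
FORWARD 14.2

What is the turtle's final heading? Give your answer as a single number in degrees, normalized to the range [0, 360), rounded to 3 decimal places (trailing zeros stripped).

Answer: 264

Derivation:
Executing turtle program step by step:
Start: pos=(0,0), heading=0, pen down
BK 2.2: (0,0) -> (-2.2,0) [heading=0, draw]
FD 13.8: (-2.2,0) -> (11.6,0) [heading=0, draw]
RT 144: heading 0 -> 216
REPEAT 2 [
  -- iteration 1/2 --
  LT 15: heading 216 -> 231
  LT 144: heading 231 -> 15
  REPEAT 2 [
    -- iteration 1/2 --
    LT 90: heading 15 -> 105
    FD 5.4: (11.6,0) -> (10.202,5.216) [heading=105, draw]
    -- iteration 2/2 --
    LT 90: heading 105 -> 195
    FD 5.4: (10.202,5.216) -> (4.986,3.818) [heading=195, draw]
  ]
  -- iteration 2/2 --
  LT 15: heading 195 -> 210
  LT 144: heading 210 -> 354
  REPEAT 2 [
    -- iteration 1/2 --
    LT 90: heading 354 -> 84
    FD 5.4: (4.986,3.818) -> (5.551,9.189) [heading=84, draw]
    -- iteration 2/2 --
    LT 90: heading 84 -> 174
    FD 5.4: (5.551,9.189) -> (0.18,9.753) [heading=174, draw]
  ]
]
BK 14.3: (0.18,9.753) -> (14.402,8.258) [heading=174, draw]
LT 90: heading 174 -> 264
FD 14.2: (14.402,8.258) -> (12.918,-5.864) [heading=264, draw]
Final: pos=(12.918,-5.864), heading=264, 8 segment(s) drawn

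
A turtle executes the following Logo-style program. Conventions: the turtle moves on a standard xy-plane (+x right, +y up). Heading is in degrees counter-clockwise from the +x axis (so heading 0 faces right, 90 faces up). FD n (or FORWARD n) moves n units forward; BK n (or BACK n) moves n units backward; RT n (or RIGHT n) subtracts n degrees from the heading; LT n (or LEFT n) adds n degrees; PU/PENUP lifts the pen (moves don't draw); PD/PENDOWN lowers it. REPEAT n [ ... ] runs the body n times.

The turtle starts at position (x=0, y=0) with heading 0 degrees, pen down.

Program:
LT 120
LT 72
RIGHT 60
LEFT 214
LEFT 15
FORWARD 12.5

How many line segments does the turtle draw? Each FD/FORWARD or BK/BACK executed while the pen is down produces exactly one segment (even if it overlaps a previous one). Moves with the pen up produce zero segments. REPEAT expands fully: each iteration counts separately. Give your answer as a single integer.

Answer: 1

Derivation:
Executing turtle program step by step:
Start: pos=(0,0), heading=0, pen down
LT 120: heading 0 -> 120
LT 72: heading 120 -> 192
RT 60: heading 192 -> 132
LT 214: heading 132 -> 346
LT 15: heading 346 -> 1
FD 12.5: (0,0) -> (12.498,0.218) [heading=1, draw]
Final: pos=(12.498,0.218), heading=1, 1 segment(s) drawn
Segments drawn: 1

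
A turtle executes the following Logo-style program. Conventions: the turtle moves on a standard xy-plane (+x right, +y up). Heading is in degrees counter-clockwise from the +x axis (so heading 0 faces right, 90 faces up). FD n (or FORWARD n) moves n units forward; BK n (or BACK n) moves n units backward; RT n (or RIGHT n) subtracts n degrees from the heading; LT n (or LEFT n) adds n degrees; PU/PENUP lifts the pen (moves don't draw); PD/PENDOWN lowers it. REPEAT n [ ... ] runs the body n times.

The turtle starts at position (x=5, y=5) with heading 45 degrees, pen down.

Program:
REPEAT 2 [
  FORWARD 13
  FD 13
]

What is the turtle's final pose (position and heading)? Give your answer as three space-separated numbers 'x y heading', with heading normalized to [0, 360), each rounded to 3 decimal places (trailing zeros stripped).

Answer: 41.77 41.77 45

Derivation:
Executing turtle program step by step:
Start: pos=(5,5), heading=45, pen down
REPEAT 2 [
  -- iteration 1/2 --
  FD 13: (5,5) -> (14.192,14.192) [heading=45, draw]
  FD 13: (14.192,14.192) -> (23.385,23.385) [heading=45, draw]
  -- iteration 2/2 --
  FD 13: (23.385,23.385) -> (32.577,32.577) [heading=45, draw]
  FD 13: (32.577,32.577) -> (41.77,41.77) [heading=45, draw]
]
Final: pos=(41.77,41.77), heading=45, 4 segment(s) drawn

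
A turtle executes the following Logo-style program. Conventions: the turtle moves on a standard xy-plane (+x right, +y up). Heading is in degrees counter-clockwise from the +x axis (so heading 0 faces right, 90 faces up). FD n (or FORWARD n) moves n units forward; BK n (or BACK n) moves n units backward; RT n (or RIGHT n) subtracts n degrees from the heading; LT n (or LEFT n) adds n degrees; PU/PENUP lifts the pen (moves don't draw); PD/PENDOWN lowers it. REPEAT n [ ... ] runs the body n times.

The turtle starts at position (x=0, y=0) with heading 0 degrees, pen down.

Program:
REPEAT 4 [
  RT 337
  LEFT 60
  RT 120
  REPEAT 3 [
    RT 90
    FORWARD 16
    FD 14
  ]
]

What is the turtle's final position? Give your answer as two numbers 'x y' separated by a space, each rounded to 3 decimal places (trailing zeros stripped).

Executing turtle program step by step:
Start: pos=(0,0), heading=0, pen down
REPEAT 4 [
  -- iteration 1/4 --
  RT 337: heading 0 -> 23
  LT 60: heading 23 -> 83
  RT 120: heading 83 -> 323
  REPEAT 3 [
    -- iteration 1/3 --
    RT 90: heading 323 -> 233
    FD 16: (0,0) -> (-9.629,-12.778) [heading=233, draw]
    FD 14: (-9.629,-12.778) -> (-18.054,-23.959) [heading=233, draw]
    -- iteration 2/3 --
    RT 90: heading 233 -> 143
    FD 16: (-18.054,-23.959) -> (-30.833,-14.33) [heading=143, draw]
    FD 14: (-30.833,-14.33) -> (-42.014,-5.905) [heading=143, draw]
    -- iteration 3/3 --
    RT 90: heading 143 -> 53
    FD 16: (-42.014,-5.905) -> (-32.384,6.874) [heading=53, draw]
    FD 14: (-32.384,6.874) -> (-23.959,18.054) [heading=53, draw]
  ]
  -- iteration 2/4 --
  RT 337: heading 53 -> 76
  LT 60: heading 76 -> 136
  RT 120: heading 136 -> 16
  REPEAT 3 [
    -- iteration 1/3 --
    RT 90: heading 16 -> 286
    FD 16: (-23.959,18.054) -> (-19.549,2.674) [heading=286, draw]
    FD 14: (-19.549,2.674) -> (-15.69,-10.783) [heading=286, draw]
    -- iteration 2/3 --
    RT 90: heading 286 -> 196
    FD 16: (-15.69,-10.783) -> (-31.07,-15.194) [heading=196, draw]
    FD 14: (-31.07,-15.194) -> (-44.528,-19.053) [heading=196, draw]
    -- iteration 3/3 --
    RT 90: heading 196 -> 106
    FD 16: (-44.528,-19.053) -> (-48.938,-3.672) [heading=106, draw]
    FD 14: (-48.938,-3.672) -> (-52.797,9.785) [heading=106, draw]
  ]
  -- iteration 3/4 --
  RT 337: heading 106 -> 129
  LT 60: heading 129 -> 189
  RT 120: heading 189 -> 69
  REPEAT 3 [
    -- iteration 1/3 --
    RT 90: heading 69 -> 339
    FD 16: (-52.797,9.785) -> (-37.86,4.051) [heading=339, draw]
    FD 14: (-37.86,4.051) -> (-24.79,-0.966) [heading=339, draw]
    -- iteration 2/3 --
    RT 90: heading 339 -> 249
    FD 16: (-24.79,-0.966) -> (-30.523,-15.903) [heading=249, draw]
    FD 14: (-30.523,-15.903) -> (-35.541,-28.973) [heading=249, draw]
    -- iteration 3/3 --
    RT 90: heading 249 -> 159
    FD 16: (-35.541,-28.973) -> (-50.478,-23.239) [heading=159, draw]
    FD 14: (-50.478,-23.239) -> (-63.548,-18.222) [heading=159, draw]
  ]
  -- iteration 4/4 --
  RT 337: heading 159 -> 182
  LT 60: heading 182 -> 242
  RT 120: heading 242 -> 122
  REPEAT 3 [
    -- iteration 1/3 --
    RT 90: heading 122 -> 32
    FD 16: (-63.548,-18.222) -> (-49.979,-9.743) [heading=32, draw]
    FD 14: (-49.979,-9.743) -> (-38.107,-2.325) [heading=32, draw]
    -- iteration 2/3 --
    RT 90: heading 32 -> 302
    FD 16: (-38.107,-2.325) -> (-29.628,-15.893) [heading=302, draw]
    FD 14: (-29.628,-15.893) -> (-22.209,-27.766) [heading=302, draw]
    -- iteration 3/3 --
    RT 90: heading 302 -> 212
    FD 16: (-22.209,-27.766) -> (-35.778,-36.245) [heading=212, draw]
    FD 14: (-35.778,-36.245) -> (-47.65,-43.664) [heading=212, draw]
  ]
]
Final: pos=(-47.65,-43.664), heading=212, 24 segment(s) drawn

Answer: -47.65 -43.664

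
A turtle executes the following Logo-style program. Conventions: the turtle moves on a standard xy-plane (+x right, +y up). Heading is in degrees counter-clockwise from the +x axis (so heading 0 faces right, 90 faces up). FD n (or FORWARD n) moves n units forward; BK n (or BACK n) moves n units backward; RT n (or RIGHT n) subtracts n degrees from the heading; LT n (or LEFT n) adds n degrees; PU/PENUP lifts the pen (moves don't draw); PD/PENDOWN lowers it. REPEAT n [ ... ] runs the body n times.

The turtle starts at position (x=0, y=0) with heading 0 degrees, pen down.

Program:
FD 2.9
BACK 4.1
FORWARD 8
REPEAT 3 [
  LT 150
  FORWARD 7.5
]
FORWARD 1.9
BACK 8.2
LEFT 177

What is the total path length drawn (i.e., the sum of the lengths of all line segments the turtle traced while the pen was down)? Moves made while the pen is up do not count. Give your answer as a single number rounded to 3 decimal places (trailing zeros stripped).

Answer: 47.6

Derivation:
Executing turtle program step by step:
Start: pos=(0,0), heading=0, pen down
FD 2.9: (0,0) -> (2.9,0) [heading=0, draw]
BK 4.1: (2.9,0) -> (-1.2,0) [heading=0, draw]
FD 8: (-1.2,0) -> (6.8,0) [heading=0, draw]
REPEAT 3 [
  -- iteration 1/3 --
  LT 150: heading 0 -> 150
  FD 7.5: (6.8,0) -> (0.305,3.75) [heading=150, draw]
  -- iteration 2/3 --
  LT 150: heading 150 -> 300
  FD 7.5: (0.305,3.75) -> (4.055,-2.745) [heading=300, draw]
  -- iteration 3/3 --
  LT 150: heading 300 -> 90
  FD 7.5: (4.055,-2.745) -> (4.055,4.755) [heading=90, draw]
]
FD 1.9: (4.055,4.755) -> (4.055,6.655) [heading=90, draw]
BK 8.2: (4.055,6.655) -> (4.055,-1.545) [heading=90, draw]
LT 177: heading 90 -> 267
Final: pos=(4.055,-1.545), heading=267, 8 segment(s) drawn

Segment lengths:
  seg 1: (0,0) -> (2.9,0), length = 2.9
  seg 2: (2.9,0) -> (-1.2,0), length = 4.1
  seg 3: (-1.2,0) -> (6.8,0), length = 8
  seg 4: (6.8,0) -> (0.305,3.75), length = 7.5
  seg 5: (0.305,3.75) -> (4.055,-2.745), length = 7.5
  seg 6: (4.055,-2.745) -> (4.055,4.755), length = 7.5
  seg 7: (4.055,4.755) -> (4.055,6.655), length = 1.9
  seg 8: (4.055,6.655) -> (4.055,-1.545), length = 8.2
Total = 47.6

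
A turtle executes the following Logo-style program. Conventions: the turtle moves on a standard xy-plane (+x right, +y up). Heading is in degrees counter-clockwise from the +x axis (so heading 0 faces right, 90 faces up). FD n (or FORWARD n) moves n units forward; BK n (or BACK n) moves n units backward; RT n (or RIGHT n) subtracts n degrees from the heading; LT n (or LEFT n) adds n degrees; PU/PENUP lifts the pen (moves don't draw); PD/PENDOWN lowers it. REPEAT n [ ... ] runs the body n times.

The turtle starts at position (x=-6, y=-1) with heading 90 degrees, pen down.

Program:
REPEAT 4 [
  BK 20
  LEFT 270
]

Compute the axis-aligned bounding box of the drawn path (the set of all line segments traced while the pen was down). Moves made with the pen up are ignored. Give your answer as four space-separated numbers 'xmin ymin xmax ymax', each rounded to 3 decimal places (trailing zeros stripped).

Answer: -26 -21 -6 -1

Derivation:
Executing turtle program step by step:
Start: pos=(-6,-1), heading=90, pen down
REPEAT 4 [
  -- iteration 1/4 --
  BK 20: (-6,-1) -> (-6,-21) [heading=90, draw]
  LT 270: heading 90 -> 0
  -- iteration 2/4 --
  BK 20: (-6,-21) -> (-26,-21) [heading=0, draw]
  LT 270: heading 0 -> 270
  -- iteration 3/4 --
  BK 20: (-26,-21) -> (-26,-1) [heading=270, draw]
  LT 270: heading 270 -> 180
  -- iteration 4/4 --
  BK 20: (-26,-1) -> (-6,-1) [heading=180, draw]
  LT 270: heading 180 -> 90
]
Final: pos=(-6,-1), heading=90, 4 segment(s) drawn

Segment endpoints: x in {-26, -26, -6, -6, -6}, y in {-21, -21, -1, -1, -1}
xmin=-26, ymin=-21, xmax=-6, ymax=-1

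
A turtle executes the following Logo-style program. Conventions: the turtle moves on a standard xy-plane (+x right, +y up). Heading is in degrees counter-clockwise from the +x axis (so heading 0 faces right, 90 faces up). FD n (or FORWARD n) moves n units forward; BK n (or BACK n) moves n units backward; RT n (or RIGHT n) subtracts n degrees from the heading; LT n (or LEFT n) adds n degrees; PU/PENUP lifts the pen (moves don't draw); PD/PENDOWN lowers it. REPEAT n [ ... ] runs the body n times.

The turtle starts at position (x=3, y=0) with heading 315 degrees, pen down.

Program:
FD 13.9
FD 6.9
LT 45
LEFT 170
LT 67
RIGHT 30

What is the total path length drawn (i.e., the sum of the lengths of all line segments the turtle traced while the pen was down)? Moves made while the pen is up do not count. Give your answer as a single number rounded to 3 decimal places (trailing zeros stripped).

Executing turtle program step by step:
Start: pos=(3,0), heading=315, pen down
FD 13.9: (3,0) -> (12.829,-9.829) [heading=315, draw]
FD 6.9: (12.829,-9.829) -> (17.708,-14.708) [heading=315, draw]
LT 45: heading 315 -> 0
LT 170: heading 0 -> 170
LT 67: heading 170 -> 237
RT 30: heading 237 -> 207
Final: pos=(17.708,-14.708), heading=207, 2 segment(s) drawn

Segment lengths:
  seg 1: (3,0) -> (12.829,-9.829), length = 13.9
  seg 2: (12.829,-9.829) -> (17.708,-14.708), length = 6.9
Total = 20.8

Answer: 20.8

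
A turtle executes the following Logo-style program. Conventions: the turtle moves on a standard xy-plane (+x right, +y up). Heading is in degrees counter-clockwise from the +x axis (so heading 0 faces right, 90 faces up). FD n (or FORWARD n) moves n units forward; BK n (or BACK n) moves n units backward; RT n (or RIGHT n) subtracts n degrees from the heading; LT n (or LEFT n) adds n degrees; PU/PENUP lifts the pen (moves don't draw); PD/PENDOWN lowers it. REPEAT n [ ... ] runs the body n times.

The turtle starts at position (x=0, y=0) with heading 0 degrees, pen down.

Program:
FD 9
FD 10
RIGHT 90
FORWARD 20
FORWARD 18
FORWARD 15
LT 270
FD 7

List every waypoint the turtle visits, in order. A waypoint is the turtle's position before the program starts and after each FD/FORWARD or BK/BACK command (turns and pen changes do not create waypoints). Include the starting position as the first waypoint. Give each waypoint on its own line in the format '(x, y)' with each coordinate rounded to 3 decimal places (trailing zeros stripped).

Executing turtle program step by step:
Start: pos=(0,0), heading=0, pen down
FD 9: (0,0) -> (9,0) [heading=0, draw]
FD 10: (9,0) -> (19,0) [heading=0, draw]
RT 90: heading 0 -> 270
FD 20: (19,0) -> (19,-20) [heading=270, draw]
FD 18: (19,-20) -> (19,-38) [heading=270, draw]
FD 15: (19,-38) -> (19,-53) [heading=270, draw]
LT 270: heading 270 -> 180
FD 7: (19,-53) -> (12,-53) [heading=180, draw]
Final: pos=(12,-53), heading=180, 6 segment(s) drawn
Waypoints (7 total):
(0, 0)
(9, 0)
(19, 0)
(19, -20)
(19, -38)
(19, -53)
(12, -53)

Answer: (0, 0)
(9, 0)
(19, 0)
(19, -20)
(19, -38)
(19, -53)
(12, -53)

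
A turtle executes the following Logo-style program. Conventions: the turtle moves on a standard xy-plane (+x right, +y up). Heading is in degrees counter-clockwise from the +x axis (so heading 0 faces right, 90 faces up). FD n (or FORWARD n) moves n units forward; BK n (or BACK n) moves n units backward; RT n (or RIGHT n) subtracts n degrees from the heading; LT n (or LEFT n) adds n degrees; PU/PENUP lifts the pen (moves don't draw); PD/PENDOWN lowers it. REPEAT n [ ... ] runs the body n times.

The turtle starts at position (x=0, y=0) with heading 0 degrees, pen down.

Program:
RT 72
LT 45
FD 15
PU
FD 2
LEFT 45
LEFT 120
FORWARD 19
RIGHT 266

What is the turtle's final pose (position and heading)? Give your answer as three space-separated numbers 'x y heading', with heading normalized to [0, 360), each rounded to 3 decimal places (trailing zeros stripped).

Executing turtle program step by step:
Start: pos=(0,0), heading=0, pen down
RT 72: heading 0 -> 288
LT 45: heading 288 -> 333
FD 15: (0,0) -> (13.365,-6.81) [heading=333, draw]
PU: pen up
FD 2: (13.365,-6.81) -> (15.147,-7.718) [heading=333, move]
LT 45: heading 333 -> 18
LT 120: heading 18 -> 138
FD 19: (15.147,-7.718) -> (1.027,4.996) [heading=138, move]
RT 266: heading 138 -> 232
Final: pos=(1.027,4.996), heading=232, 1 segment(s) drawn

Answer: 1.027 4.996 232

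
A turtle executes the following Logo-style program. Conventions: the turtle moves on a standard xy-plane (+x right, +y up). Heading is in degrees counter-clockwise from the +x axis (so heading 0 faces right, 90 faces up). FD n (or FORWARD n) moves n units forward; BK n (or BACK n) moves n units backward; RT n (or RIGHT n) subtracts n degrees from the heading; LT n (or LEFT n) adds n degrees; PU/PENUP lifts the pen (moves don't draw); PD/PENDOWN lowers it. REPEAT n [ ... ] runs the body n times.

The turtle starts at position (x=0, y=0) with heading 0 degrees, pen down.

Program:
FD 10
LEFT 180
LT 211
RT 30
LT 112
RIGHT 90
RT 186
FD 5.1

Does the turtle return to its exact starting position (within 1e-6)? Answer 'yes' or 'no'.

Executing turtle program step by step:
Start: pos=(0,0), heading=0, pen down
FD 10: (0,0) -> (10,0) [heading=0, draw]
LT 180: heading 0 -> 180
LT 211: heading 180 -> 31
RT 30: heading 31 -> 1
LT 112: heading 1 -> 113
RT 90: heading 113 -> 23
RT 186: heading 23 -> 197
FD 5.1: (10,0) -> (5.123,-1.491) [heading=197, draw]
Final: pos=(5.123,-1.491), heading=197, 2 segment(s) drawn

Start position: (0, 0)
Final position: (5.123, -1.491)
Distance = 5.335; >= 1e-6 -> NOT closed

Answer: no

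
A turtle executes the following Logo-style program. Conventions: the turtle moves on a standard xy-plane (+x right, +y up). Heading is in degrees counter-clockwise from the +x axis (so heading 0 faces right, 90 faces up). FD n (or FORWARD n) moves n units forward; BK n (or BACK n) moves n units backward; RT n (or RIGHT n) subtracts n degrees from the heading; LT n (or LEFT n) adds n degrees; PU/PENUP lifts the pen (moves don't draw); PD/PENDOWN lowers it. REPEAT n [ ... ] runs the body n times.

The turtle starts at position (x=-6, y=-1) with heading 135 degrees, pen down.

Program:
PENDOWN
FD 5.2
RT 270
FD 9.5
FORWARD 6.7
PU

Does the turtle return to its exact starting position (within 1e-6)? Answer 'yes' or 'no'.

Executing turtle program step by step:
Start: pos=(-6,-1), heading=135, pen down
PD: pen down
FD 5.2: (-6,-1) -> (-9.677,2.677) [heading=135, draw]
RT 270: heading 135 -> 225
FD 9.5: (-9.677,2.677) -> (-16.394,-4.041) [heading=225, draw]
FD 6.7: (-16.394,-4.041) -> (-21.132,-8.778) [heading=225, draw]
PU: pen up
Final: pos=(-21.132,-8.778), heading=225, 3 segment(s) drawn

Start position: (-6, -1)
Final position: (-21.132, -8.778)
Distance = 17.014; >= 1e-6 -> NOT closed

Answer: no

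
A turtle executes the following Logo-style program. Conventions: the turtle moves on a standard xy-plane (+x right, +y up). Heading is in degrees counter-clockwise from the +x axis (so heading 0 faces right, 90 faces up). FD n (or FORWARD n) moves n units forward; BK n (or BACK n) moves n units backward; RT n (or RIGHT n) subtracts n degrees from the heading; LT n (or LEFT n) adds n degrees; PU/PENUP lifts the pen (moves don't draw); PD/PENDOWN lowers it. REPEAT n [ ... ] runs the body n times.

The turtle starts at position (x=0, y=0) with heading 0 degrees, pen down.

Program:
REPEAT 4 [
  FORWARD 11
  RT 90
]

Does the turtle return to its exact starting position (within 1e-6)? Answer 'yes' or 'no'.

Answer: yes

Derivation:
Executing turtle program step by step:
Start: pos=(0,0), heading=0, pen down
REPEAT 4 [
  -- iteration 1/4 --
  FD 11: (0,0) -> (11,0) [heading=0, draw]
  RT 90: heading 0 -> 270
  -- iteration 2/4 --
  FD 11: (11,0) -> (11,-11) [heading=270, draw]
  RT 90: heading 270 -> 180
  -- iteration 3/4 --
  FD 11: (11,-11) -> (0,-11) [heading=180, draw]
  RT 90: heading 180 -> 90
  -- iteration 4/4 --
  FD 11: (0,-11) -> (0,0) [heading=90, draw]
  RT 90: heading 90 -> 0
]
Final: pos=(0,0), heading=0, 4 segment(s) drawn

Start position: (0, 0)
Final position: (0, 0)
Distance = 0; < 1e-6 -> CLOSED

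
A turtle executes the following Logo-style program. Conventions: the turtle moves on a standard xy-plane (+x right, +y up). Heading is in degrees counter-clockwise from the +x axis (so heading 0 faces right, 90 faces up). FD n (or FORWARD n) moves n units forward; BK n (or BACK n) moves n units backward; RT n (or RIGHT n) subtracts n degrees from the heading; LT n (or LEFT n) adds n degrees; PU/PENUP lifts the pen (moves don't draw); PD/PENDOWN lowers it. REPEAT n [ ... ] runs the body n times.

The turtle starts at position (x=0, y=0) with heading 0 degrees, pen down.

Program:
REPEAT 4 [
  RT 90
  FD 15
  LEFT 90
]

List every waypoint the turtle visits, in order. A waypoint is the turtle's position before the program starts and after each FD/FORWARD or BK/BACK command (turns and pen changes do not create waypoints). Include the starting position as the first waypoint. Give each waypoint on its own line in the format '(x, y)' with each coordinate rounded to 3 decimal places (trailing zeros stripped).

Executing turtle program step by step:
Start: pos=(0,0), heading=0, pen down
REPEAT 4 [
  -- iteration 1/4 --
  RT 90: heading 0 -> 270
  FD 15: (0,0) -> (0,-15) [heading=270, draw]
  LT 90: heading 270 -> 0
  -- iteration 2/4 --
  RT 90: heading 0 -> 270
  FD 15: (0,-15) -> (0,-30) [heading=270, draw]
  LT 90: heading 270 -> 0
  -- iteration 3/4 --
  RT 90: heading 0 -> 270
  FD 15: (0,-30) -> (0,-45) [heading=270, draw]
  LT 90: heading 270 -> 0
  -- iteration 4/4 --
  RT 90: heading 0 -> 270
  FD 15: (0,-45) -> (0,-60) [heading=270, draw]
  LT 90: heading 270 -> 0
]
Final: pos=(0,-60), heading=0, 4 segment(s) drawn
Waypoints (5 total):
(0, 0)
(0, -15)
(0, -30)
(0, -45)
(0, -60)

Answer: (0, 0)
(0, -15)
(0, -30)
(0, -45)
(0, -60)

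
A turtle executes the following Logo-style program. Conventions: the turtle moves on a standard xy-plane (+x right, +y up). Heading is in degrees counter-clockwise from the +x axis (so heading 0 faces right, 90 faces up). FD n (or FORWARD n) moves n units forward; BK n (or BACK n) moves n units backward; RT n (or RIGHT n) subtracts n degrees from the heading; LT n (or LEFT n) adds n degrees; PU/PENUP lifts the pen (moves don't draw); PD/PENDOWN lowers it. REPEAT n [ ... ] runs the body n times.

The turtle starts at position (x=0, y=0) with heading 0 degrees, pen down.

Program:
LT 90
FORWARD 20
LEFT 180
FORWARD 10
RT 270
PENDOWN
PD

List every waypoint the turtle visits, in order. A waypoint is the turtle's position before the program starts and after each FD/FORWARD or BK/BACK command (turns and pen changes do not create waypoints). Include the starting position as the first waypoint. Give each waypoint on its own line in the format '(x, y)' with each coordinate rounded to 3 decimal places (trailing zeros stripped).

Executing turtle program step by step:
Start: pos=(0,0), heading=0, pen down
LT 90: heading 0 -> 90
FD 20: (0,0) -> (0,20) [heading=90, draw]
LT 180: heading 90 -> 270
FD 10: (0,20) -> (0,10) [heading=270, draw]
RT 270: heading 270 -> 0
PD: pen down
PD: pen down
Final: pos=(0,10), heading=0, 2 segment(s) drawn
Waypoints (3 total):
(0, 0)
(0, 20)
(0, 10)

Answer: (0, 0)
(0, 20)
(0, 10)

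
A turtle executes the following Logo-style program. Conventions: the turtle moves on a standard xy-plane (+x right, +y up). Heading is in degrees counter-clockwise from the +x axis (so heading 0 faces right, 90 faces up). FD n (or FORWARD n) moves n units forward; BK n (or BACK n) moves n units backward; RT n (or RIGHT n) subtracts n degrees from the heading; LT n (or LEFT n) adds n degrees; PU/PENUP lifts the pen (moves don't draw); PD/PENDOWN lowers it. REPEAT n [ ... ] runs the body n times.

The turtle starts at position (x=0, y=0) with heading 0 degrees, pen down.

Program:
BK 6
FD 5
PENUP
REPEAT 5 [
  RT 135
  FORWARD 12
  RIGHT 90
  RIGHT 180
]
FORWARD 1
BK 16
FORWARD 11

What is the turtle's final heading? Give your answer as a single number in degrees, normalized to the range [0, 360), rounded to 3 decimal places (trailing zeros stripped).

Executing turtle program step by step:
Start: pos=(0,0), heading=0, pen down
BK 6: (0,0) -> (-6,0) [heading=0, draw]
FD 5: (-6,0) -> (-1,0) [heading=0, draw]
PU: pen up
REPEAT 5 [
  -- iteration 1/5 --
  RT 135: heading 0 -> 225
  FD 12: (-1,0) -> (-9.485,-8.485) [heading=225, move]
  RT 90: heading 225 -> 135
  RT 180: heading 135 -> 315
  -- iteration 2/5 --
  RT 135: heading 315 -> 180
  FD 12: (-9.485,-8.485) -> (-21.485,-8.485) [heading=180, move]
  RT 90: heading 180 -> 90
  RT 180: heading 90 -> 270
  -- iteration 3/5 --
  RT 135: heading 270 -> 135
  FD 12: (-21.485,-8.485) -> (-29.971,0) [heading=135, move]
  RT 90: heading 135 -> 45
  RT 180: heading 45 -> 225
  -- iteration 4/5 --
  RT 135: heading 225 -> 90
  FD 12: (-29.971,0) -> (-29.971,12) [heading=90, move]
  RT 90: heading 90 -> 0
  RT 180: heading 0 -> 180
  -- iteration 5/5 --
  RT 135: heading 180 -> 45
  FD 12: (-29.971,12) -> (-21.485,20.485) [heading=45, move]
  RT 90: heading 45 -> 315
  RT 180: heading 315 -> 135
]
FD 1: (-21.485,20.485) -> (-22.192,21.192) [heading=135, move]
BK 16: (-22.192,21.192) -> (-10.879,9.879) [heading=135, move]
FD 11: (-10.879,9.879) -> (-18.657,17.657) [heading=135, move]
Final: pos=(-18.657,17.657), heading=135, 2 segment(s) drawn

Answer: 135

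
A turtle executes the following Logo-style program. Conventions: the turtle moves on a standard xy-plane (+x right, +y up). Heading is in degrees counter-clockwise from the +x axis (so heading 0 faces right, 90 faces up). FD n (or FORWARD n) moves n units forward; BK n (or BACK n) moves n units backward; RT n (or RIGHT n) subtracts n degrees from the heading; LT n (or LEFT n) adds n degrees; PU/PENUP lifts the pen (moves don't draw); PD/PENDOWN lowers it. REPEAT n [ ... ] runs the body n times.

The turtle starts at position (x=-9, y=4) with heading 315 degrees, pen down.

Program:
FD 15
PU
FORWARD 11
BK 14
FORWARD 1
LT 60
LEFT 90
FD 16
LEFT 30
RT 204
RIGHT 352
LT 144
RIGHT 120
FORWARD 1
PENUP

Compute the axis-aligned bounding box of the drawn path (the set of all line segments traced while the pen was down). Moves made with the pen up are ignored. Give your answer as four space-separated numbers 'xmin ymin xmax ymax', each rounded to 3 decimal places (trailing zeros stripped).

Answer: -9 -6.607 1.607 4

Derivation:
Executing turtle program step by step:
Start: pos=(-9,4), heading=315, pen down
FD 15: (-9,4) -> (1.607,-6.607) [heading=315, draw]
PU: pen up
FD 11: (1.607,-6.607) -> (9.385,-14.385) [heading=315, move]
BK 14: (9.385,-14.385) -> (-0.515,-4.485) [heading=315, move]
FD 1: (-0.515,-4.485) -> (0.192,-5.192) [heading=315, move]
LT 60: heading 315 -> 15
LT 90: heading 15 -> 105
FD 16: (0.192,-5.192) -> (-3.949,10.262) [heading=105, move]
LT 30: heading 105 -> 135
RT 204: heading 135 -> 291
RT 352: heading 291 -> 299
LT 144: heading 299 -> 83
RT 120: heading 83 -> 323
FD 1: (-3.949,10.262) -> (-3.15,9.661) [heading=323, move]
PU: pen up
Final: pos=(-3.15,9.661), heading=323, 1 segment(s) drawn

Segment endpoints: x in {-9, 1.607}, y in {-6.607, 4}
xmin=-9, ymin=-6.607, xmax=1.607, ymax=4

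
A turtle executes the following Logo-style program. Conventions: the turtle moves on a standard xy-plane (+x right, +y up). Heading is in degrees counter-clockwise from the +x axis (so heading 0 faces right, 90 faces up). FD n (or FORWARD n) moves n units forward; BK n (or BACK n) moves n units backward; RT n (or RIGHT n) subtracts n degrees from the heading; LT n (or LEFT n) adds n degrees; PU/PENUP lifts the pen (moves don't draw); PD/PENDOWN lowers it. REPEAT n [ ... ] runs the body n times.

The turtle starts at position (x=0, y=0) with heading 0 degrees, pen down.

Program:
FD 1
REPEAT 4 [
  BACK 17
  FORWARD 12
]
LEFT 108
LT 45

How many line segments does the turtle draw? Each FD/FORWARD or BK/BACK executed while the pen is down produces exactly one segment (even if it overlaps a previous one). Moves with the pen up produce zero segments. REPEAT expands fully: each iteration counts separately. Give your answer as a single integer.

Executing turtle program step by step:
Start: pos=(0,0), heading=0, pen down
FD 1: (0,0) -> (1,0) [heading=0, draw]
REPEAT 4 [
  -- iteration 1/4 --
  BK 17: (1,0) -> (-16,0) [heading=0, draw]
  FD 12: (-16,0) -> (-4,0) [heading=0, draw]
  -- iteration 2/4 --
  BK 17: (-4,0) -> (-21,0) [heading=0, draw]
  FD 12: (-21,0) -> (-9,0) [heading=0, draw]
  -- iteration 3/4 --
  BK 17: (-9,0) -> (-26,0) [heading=0, draw]
  FD 12: (-26,0) -> (-14,0) [heading=0, draw]
  -- iteration 4/4 --
  BK 17: (-14,0) -> (-31,0) [heading=0, draw]
  FD 12: (-31,0) -> (-19,0) [heading=0, draw]
]
LT 108: heading 0 -> 108
LT 45: heading 108 -> 153
Final: pos=(-19,0), heading=153, 9 segment(s) drawn
Segments drawn: 9

Answer: 9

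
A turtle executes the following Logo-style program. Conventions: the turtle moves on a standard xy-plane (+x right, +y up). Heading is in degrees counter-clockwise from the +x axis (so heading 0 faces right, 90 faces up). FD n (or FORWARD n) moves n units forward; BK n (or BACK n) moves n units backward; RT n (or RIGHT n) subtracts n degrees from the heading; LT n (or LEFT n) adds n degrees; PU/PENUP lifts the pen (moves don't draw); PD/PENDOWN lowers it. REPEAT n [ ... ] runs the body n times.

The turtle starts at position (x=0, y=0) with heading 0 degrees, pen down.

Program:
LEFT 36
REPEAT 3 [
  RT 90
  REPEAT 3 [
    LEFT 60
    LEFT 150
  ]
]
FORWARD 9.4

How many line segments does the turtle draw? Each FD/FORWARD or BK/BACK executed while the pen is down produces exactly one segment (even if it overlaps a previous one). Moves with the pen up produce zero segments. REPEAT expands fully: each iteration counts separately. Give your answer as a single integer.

Answer: 1

Derivation:
Executing turtle program step by step:
Start: pos=(0,0), heading=0, pen down
LT 36: heading 0 -> 36
REPEAT 3 [
  -- iteration 1/3 --
  RT 90: heading 36 -> 306
  REPEAT 3 [
    -- iteration 1/3 --
    LT 60: heading 306 -> 6
    LT 150: heading 6 -> 156
    -- iteration 2/3 --
    LT 60: heading 156 -> 216
    LT 150: heading 216 -> 6
    -- iteration 3/3 --
    LT 60: heading 6 -> 66
    LT 150: heading 66 -> 216
  ]
  -- iteration 2/3 --
  RT 90: heading 216 -> 126
  REPEAT 3 [
    -- iteration 1/3 --
    LT 60: heading 126 -> 186
    LT 150: heading 186 -> 336
    -- iteration 2/3 --
    LT 60: heading 336 -> 36
    LT 150: heading 36 -> 186
    -- iteration 3/3 --
    LT 60: heading 186 -> 246
    LT 150: heading 246 -> 36
  ]
  -- iteration 3/3 --
  RT 90: heading 36 -> 306
  REPEAT 3 [
    -- iteration 1/3 --
    LT 60: heading 306 -> 6
    LT 150: heading 6 -> 156
    -- iteration 2/3 --
    LT 60: heading 156 -> 216
    LT 150: heading 216 -> 6
    -- iteration 3/3 --
    LT 60: heading 6 -> 66
    LT 150: heading 66 -> 216
  ]
]
FD 9.4: (0,0) -> (-7.605,-5.525) [heading=216, draw]
Final: pos=(-7.605,-5.525), heading=216, 1 segment(s) drawn
Segments drawn: 1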